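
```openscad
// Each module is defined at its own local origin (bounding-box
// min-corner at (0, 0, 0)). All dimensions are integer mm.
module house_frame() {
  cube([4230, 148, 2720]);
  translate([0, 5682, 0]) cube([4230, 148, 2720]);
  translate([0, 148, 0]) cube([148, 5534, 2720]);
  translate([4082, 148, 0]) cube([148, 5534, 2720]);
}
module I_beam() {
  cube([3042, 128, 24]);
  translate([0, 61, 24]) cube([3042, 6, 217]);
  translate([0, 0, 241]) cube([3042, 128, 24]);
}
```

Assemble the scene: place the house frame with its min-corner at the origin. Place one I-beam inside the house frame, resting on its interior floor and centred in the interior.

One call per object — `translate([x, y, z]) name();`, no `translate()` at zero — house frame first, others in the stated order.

house_frame();
translate([594, 2851, 0]) I_beam();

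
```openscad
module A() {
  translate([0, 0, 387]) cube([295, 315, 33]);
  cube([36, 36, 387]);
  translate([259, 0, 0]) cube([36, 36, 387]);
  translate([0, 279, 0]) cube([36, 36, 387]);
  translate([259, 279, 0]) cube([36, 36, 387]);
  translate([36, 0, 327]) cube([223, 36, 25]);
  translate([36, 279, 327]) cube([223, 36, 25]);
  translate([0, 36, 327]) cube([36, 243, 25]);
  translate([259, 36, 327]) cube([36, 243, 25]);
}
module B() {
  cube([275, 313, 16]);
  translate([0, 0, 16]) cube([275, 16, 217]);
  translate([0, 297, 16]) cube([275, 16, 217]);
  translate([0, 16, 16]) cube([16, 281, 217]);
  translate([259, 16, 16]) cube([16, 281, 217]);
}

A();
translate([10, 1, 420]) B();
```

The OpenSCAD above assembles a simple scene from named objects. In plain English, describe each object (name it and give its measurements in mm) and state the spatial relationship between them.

A is a four-legged stool. The seat is 295×315 mm, 33 mm thick, top at z = 420 mm. It stands on four square legs, each 36×36 mm in cross-section, from z = 0 to the seat underside, each flush with a corner of the seat. Four stretchers, 36 mm wide and 25 mm tall, connect adjacent legs with their undersides at z = 327 mm, each running between the inner faces of the legs it joins and aligned with the legs' outer faces on the other axis.

B is an open-topped rectangular box: outside dimensions 275×313×233 mm, with a uniform wall and base thickness of 16 mm. The base is a full 275×313 slab on the floor; four walls sit on top of the base. The front and back walls (the −y and +y sides) span the full width; the two side walls fit between them.

The open box is on top of the stool, centred.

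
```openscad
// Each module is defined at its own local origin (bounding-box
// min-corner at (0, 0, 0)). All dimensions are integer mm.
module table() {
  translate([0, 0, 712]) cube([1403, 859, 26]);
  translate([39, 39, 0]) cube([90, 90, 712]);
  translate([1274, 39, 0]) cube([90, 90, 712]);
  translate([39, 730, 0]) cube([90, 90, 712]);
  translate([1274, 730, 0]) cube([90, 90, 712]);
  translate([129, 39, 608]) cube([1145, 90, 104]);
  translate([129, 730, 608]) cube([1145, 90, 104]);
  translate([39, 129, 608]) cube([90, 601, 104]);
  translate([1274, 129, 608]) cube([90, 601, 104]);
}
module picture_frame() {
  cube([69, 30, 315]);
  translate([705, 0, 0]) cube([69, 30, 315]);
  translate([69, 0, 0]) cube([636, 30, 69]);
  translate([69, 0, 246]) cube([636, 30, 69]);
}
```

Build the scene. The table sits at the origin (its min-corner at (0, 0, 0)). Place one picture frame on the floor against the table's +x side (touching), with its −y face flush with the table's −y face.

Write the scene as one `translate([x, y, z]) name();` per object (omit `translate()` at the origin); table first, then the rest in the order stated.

table();
translate([1403, 0, 0]) picture_frame();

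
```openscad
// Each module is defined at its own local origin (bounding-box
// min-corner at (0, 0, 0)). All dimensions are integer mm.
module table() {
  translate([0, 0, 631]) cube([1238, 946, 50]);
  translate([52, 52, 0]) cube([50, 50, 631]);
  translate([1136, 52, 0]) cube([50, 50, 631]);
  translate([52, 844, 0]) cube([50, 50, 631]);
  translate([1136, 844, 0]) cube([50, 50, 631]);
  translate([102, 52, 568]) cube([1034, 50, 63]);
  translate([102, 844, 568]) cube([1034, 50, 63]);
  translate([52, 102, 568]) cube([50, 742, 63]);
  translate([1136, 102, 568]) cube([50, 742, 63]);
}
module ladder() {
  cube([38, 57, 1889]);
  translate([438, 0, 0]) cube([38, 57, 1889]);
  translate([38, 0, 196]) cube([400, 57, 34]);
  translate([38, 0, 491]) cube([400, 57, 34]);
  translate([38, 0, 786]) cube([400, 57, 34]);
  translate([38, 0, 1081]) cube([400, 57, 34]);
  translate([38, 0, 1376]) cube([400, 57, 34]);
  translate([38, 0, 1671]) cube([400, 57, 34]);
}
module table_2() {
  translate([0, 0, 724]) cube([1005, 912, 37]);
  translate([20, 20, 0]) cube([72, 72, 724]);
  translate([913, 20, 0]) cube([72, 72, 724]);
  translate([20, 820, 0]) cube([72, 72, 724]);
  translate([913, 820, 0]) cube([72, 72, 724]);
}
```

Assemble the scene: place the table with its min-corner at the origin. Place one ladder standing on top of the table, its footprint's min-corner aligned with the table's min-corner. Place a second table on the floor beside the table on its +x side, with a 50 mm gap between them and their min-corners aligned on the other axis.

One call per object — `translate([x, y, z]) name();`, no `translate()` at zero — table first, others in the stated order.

table();
translate([0, 0, 681]) ladder();
translate([1288, 0, 0]) table_2();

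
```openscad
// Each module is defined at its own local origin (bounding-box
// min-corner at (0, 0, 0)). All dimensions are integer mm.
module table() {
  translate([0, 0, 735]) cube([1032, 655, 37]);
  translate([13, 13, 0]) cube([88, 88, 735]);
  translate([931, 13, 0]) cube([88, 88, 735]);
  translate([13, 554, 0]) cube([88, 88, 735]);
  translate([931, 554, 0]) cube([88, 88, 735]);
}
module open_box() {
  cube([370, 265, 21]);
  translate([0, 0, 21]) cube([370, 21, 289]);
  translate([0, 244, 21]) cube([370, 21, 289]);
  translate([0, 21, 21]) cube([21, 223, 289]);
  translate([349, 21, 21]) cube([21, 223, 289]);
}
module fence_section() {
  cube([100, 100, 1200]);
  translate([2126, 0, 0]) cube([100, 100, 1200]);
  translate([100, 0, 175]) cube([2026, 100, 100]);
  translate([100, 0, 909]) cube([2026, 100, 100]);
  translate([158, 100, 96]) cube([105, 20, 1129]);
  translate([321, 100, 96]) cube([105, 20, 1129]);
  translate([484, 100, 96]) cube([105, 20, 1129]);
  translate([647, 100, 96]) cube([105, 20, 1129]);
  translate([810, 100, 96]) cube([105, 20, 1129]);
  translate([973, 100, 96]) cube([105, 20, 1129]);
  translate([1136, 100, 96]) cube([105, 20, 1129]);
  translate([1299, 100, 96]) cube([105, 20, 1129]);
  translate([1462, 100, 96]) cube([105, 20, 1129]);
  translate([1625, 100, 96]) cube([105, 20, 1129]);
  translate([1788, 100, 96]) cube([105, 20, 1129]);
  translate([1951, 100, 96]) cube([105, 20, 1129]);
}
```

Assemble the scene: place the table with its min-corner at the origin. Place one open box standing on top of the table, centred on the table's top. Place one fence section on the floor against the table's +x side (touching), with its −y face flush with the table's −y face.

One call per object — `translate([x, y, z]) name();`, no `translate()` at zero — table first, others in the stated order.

table();
translate([331, 195, 772]) open_box();
translate([1032, 0, 0]) fence_section();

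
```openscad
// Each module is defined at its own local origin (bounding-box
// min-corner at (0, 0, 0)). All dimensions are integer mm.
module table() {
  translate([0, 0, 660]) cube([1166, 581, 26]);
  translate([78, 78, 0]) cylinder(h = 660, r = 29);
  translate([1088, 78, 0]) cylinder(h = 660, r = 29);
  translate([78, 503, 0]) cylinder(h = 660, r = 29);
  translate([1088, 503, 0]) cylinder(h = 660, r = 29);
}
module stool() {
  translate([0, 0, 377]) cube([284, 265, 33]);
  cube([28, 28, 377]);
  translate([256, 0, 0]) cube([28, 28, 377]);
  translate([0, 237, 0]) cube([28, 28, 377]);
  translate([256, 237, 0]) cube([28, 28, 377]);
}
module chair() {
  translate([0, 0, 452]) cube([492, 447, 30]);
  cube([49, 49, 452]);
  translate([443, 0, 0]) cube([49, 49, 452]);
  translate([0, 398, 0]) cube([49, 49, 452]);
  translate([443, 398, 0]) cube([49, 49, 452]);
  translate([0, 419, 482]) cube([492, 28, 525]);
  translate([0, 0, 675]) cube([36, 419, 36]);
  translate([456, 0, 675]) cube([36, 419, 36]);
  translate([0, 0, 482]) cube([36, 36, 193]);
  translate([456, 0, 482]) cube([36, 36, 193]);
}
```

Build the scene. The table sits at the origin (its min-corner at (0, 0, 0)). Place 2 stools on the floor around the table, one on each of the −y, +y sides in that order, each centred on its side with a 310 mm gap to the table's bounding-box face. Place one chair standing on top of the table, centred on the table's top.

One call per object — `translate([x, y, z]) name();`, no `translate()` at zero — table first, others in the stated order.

table();
translate([441, -575, 0]) stool();
translate([441, 891, 0]) stool();
translate([337, 67, 686]) chair();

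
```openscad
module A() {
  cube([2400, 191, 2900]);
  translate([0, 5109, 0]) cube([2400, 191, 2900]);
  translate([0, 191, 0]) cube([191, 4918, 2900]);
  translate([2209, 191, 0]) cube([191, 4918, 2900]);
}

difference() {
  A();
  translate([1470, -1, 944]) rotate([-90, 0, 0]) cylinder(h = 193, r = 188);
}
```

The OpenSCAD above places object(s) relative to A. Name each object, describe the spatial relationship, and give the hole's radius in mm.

The subtracted cylinder has r = 188 mm.

A is a house frame. The house frame has a circular hole through its front wall. The hole's radius is 188 mm.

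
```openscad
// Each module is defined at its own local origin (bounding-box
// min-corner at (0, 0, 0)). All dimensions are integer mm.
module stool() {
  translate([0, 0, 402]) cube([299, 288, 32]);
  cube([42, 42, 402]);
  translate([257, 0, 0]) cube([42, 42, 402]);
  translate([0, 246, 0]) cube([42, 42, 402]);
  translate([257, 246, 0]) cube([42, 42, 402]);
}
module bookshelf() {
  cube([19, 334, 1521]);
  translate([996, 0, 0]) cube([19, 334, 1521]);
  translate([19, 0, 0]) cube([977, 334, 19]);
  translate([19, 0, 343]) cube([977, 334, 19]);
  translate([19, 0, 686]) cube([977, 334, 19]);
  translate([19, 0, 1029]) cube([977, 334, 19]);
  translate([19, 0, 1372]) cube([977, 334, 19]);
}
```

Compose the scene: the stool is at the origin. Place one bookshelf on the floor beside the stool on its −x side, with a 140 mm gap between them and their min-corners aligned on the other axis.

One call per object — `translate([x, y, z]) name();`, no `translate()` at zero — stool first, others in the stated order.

stool();
translate([-1155, 0, 0]) bookshelf();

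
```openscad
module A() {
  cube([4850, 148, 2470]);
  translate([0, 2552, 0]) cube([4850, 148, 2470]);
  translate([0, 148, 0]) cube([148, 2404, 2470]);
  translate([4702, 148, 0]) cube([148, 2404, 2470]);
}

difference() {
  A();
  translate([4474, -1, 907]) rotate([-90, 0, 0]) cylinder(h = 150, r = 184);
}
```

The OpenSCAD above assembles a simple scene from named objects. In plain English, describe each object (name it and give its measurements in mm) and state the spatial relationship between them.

A is a box-shaped house frame (walls only): outside footprint 4850×2700 mm, wall height 2470 mm, wall thickness 148 mm. The two y-facing walls run the full x-width; the two x-facing walls fit between the inner faces of the y-facing walls.

The house frame has a circular hole of radius 184 mm through its front wall, centred at (x = 4474, z = 907).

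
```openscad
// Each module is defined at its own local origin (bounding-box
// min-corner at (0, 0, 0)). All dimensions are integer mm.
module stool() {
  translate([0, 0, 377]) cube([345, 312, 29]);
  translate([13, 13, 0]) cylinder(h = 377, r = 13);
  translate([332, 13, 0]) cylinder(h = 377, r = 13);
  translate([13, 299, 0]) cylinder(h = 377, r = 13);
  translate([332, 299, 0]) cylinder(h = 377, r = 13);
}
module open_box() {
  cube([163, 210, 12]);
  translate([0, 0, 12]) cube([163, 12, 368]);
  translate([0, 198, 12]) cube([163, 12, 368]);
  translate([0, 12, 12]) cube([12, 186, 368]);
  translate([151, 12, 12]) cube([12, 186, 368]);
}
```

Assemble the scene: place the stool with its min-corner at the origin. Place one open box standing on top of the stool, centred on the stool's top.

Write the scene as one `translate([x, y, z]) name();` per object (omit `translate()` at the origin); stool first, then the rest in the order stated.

stool();
translate([91, 51, 406]) open_box();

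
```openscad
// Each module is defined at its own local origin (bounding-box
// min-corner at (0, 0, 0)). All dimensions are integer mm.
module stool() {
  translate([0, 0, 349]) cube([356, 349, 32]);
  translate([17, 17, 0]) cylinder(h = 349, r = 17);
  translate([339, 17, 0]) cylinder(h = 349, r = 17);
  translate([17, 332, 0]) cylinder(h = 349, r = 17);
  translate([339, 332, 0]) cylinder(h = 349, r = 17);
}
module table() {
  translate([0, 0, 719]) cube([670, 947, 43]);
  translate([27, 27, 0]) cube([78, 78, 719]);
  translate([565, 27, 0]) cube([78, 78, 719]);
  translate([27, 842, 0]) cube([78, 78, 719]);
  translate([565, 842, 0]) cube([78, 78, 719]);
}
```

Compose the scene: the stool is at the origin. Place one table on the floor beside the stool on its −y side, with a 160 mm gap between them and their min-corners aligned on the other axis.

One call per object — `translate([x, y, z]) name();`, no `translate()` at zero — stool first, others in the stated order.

stool();
translate([0, -1107, 0]) table();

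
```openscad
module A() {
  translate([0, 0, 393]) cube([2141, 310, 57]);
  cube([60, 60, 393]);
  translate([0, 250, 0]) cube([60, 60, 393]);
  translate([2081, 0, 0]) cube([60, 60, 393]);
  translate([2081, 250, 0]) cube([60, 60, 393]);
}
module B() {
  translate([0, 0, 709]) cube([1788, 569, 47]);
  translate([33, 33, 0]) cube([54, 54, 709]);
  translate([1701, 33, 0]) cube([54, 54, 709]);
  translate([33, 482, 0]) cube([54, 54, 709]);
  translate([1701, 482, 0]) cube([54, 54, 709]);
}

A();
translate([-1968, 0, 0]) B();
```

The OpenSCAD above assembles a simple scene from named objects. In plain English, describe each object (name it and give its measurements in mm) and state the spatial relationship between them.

A is a bench: a 2141×310 mm seat slab, 57 mm thick, top at z = 450 mm, on four 60×60 mm square legs flush with the seat corners and standing on z = 0.

B is a table with a 1788×569 mm rectangular top, 47 mm thick, top surface at z = 756 mm, supported by four 54×54 mm square legs, each inset 33 mm from the nearest pair of top edges, running from the floor.

The table is on the floor beside the bench on its −x side.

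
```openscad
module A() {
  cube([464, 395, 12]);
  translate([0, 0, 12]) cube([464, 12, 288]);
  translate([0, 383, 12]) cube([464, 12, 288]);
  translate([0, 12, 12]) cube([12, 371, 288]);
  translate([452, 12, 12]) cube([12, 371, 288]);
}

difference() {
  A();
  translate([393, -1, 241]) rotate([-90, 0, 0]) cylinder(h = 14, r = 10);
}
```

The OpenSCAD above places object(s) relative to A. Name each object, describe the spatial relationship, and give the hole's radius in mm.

A is an open box. The open box has a circular hole through its front wall. The hole's radius is 10 mm.

The subtracted cylinder has r = 10 mm.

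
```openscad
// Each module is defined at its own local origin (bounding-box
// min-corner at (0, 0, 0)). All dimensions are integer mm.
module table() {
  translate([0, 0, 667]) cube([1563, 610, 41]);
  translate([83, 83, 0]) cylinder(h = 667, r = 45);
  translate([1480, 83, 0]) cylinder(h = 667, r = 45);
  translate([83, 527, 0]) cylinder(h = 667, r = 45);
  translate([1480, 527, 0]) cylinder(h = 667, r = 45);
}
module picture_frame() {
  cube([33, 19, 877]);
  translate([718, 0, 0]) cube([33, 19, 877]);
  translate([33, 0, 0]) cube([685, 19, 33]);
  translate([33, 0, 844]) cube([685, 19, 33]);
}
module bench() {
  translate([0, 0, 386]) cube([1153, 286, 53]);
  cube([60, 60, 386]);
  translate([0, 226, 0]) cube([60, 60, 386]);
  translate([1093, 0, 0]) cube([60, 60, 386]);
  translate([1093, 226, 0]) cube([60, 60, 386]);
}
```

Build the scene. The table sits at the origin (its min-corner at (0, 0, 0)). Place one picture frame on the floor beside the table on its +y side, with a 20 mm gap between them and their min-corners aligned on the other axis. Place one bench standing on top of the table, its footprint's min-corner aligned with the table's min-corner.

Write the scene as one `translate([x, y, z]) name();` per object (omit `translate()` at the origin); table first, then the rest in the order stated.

table();
translate([0, 630, 0]) picture_frame();
translate([0, 0, 708]) bench();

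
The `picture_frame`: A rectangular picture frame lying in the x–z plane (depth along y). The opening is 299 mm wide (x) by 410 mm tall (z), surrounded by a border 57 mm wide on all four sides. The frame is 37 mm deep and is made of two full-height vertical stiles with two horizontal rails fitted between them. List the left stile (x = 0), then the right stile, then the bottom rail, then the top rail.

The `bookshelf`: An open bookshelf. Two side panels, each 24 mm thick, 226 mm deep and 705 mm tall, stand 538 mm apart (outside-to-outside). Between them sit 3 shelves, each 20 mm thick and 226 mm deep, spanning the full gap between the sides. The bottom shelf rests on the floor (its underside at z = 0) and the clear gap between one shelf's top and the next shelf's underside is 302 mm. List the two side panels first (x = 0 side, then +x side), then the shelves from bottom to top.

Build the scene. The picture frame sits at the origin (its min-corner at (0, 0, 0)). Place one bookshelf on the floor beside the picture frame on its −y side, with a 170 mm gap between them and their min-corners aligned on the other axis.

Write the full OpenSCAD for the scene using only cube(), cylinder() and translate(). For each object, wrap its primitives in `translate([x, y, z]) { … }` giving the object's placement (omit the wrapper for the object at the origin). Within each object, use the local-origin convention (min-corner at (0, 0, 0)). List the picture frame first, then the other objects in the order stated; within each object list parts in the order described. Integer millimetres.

cube([57, 37, 524]);
translate([356, 0, 0]) cube([57, 37, 524]);
translate([57, 0, 0]) cube([299, 37, 57]);
translate([57, 0, 467]) cube([299, 37, 57]);
translate([0, -396, 0]) {
  cube([24, 226, 705]);
  translate([514, 0, 0]) cube([24, 226, 705]);
  translate([24, 0, 0]) cube([490, 226, 20]);
  translate([24, 0, 322]) cube([490, 226, 20]);
  translate([24, 0, 644]) cube([490, 226, 20]);
}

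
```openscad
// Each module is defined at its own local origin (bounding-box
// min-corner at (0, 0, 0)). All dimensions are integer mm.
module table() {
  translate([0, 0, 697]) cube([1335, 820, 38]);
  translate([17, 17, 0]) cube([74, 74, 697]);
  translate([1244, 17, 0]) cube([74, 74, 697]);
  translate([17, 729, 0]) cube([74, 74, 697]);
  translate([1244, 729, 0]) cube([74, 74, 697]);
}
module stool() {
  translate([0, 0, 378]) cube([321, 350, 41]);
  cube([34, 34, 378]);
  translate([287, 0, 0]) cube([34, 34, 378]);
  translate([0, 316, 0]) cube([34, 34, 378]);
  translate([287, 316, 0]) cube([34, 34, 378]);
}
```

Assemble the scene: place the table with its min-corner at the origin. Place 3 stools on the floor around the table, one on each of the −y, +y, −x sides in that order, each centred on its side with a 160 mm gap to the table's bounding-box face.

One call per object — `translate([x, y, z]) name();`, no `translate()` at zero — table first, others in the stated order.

table();
translate([507, -510, 0]) stool();
translate([507, 980, 0]) stool();
translate([-481, 235, 0]) stool();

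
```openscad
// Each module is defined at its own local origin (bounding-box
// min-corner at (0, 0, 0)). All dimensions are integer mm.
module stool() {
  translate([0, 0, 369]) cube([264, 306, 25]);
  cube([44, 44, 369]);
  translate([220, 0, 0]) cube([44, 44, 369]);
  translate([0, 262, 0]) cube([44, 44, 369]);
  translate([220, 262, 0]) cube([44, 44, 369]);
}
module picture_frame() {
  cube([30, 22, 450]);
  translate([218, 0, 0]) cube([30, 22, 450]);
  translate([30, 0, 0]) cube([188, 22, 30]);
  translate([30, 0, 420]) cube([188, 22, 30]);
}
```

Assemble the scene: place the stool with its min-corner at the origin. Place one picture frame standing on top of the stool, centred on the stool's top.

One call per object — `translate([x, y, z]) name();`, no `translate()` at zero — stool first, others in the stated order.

stool();
translate([8, 142, 394]) picture_frame();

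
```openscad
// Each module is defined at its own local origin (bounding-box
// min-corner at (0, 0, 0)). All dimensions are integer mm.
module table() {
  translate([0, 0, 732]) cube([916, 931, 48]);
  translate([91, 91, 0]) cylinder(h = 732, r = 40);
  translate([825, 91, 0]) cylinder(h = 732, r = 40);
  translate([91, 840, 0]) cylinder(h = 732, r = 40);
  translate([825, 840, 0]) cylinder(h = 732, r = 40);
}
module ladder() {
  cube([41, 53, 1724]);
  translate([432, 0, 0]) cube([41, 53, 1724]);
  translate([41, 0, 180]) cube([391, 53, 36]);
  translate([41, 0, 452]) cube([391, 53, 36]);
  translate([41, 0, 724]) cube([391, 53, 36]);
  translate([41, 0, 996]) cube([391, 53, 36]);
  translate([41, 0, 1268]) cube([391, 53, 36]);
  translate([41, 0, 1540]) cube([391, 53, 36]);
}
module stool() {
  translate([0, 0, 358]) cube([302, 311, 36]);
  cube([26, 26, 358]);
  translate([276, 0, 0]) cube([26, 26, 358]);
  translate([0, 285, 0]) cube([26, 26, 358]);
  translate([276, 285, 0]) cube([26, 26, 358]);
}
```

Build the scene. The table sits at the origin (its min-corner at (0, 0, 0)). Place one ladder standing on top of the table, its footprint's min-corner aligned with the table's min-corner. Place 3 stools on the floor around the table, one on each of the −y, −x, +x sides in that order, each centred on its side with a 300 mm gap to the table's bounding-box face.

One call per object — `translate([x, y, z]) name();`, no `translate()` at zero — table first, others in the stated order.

table();
translate([0, 0, 780]) ladder();
translate([307, -611, 0]) stool();
translate([-602, 310, 0]) stool();
translate([1216, 310, 0]) stool();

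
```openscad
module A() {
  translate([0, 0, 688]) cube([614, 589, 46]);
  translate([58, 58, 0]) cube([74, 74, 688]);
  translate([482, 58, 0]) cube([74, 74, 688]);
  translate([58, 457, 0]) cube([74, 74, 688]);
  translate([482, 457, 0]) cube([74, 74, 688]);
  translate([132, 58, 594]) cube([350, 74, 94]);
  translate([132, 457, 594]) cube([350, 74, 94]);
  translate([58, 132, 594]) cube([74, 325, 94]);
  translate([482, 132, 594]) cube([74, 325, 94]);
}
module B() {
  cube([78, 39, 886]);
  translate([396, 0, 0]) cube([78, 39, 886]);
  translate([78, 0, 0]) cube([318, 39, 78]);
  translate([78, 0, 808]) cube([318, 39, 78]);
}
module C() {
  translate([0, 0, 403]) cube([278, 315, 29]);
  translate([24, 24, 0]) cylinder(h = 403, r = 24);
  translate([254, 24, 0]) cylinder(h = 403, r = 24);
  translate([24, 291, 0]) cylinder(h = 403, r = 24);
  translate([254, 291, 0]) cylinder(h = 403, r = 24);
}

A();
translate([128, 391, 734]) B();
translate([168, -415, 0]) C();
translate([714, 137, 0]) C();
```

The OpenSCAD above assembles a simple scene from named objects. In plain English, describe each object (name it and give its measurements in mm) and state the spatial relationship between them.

A is a rectangular dining table. The top is 614×589×46 mm with its upper surface at z = 734 mm. It stands on four 74×74 mm square legs, each inset 58 mm from the nearest pair of top edges, running from the floor to the underside of the top. Four apron rails, 74 mm thick and 94 mm tall, run between adjacent legs with their top edges flush with the underside of the top and their outer faces flush with the legs' outer faces.

B is a picture frame with a 318×730 mm rectangular opening (x by z) and a uniform 78 mm border on every side. Frame depth is 39 mm along y. It is built from two vertical stiles running the full outside height and two horizontal rails spanning the gap between the stiles.

C is a four-legged stool. The seat is a 278×315×29 mm slab whose top surface is at z = 432 mm; four round legs, each 48 mm in diameter, run from the floor (z = 0) to the underside of the seat, each leg's axis is inset half a diameter from the nearest pair of seat edges (so the leg's bounding box is flush with the corner).

The picture frame is on top of the table. Two stools sit around the table at the −y, +x sides.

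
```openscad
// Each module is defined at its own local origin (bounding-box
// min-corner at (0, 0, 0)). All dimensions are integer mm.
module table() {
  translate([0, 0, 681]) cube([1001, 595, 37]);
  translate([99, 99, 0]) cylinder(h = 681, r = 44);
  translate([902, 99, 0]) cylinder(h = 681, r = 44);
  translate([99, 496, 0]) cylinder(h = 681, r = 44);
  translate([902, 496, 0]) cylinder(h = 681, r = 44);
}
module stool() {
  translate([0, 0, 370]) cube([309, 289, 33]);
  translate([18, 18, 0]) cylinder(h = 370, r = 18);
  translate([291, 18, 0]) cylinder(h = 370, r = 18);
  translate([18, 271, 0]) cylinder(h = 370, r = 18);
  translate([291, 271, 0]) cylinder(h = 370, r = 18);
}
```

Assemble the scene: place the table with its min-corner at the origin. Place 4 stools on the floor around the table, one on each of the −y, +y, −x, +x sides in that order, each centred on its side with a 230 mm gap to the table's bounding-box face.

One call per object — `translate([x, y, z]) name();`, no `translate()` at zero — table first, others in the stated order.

table();
translate([346, -519, 0]) stool();
translate([346, 825, 0]) stool();
translate([-539, 153, 0]) stool();
translate([1231, 153, 0]) stool();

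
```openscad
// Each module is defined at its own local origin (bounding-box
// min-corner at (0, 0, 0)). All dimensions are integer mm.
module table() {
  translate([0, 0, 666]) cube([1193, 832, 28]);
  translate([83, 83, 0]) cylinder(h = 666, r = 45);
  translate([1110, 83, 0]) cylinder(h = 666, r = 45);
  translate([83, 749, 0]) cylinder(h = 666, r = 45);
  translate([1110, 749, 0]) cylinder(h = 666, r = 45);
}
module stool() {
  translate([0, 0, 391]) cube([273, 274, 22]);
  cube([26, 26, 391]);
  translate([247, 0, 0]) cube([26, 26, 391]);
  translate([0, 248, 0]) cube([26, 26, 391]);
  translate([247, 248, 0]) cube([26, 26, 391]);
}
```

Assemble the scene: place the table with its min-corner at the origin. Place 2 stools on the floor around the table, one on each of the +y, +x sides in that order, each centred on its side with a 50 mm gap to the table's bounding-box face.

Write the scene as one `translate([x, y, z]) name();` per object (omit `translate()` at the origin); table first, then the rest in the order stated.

table();
translate([460, 882, 0]) stool();
translate([1243, 279, 0]) stool();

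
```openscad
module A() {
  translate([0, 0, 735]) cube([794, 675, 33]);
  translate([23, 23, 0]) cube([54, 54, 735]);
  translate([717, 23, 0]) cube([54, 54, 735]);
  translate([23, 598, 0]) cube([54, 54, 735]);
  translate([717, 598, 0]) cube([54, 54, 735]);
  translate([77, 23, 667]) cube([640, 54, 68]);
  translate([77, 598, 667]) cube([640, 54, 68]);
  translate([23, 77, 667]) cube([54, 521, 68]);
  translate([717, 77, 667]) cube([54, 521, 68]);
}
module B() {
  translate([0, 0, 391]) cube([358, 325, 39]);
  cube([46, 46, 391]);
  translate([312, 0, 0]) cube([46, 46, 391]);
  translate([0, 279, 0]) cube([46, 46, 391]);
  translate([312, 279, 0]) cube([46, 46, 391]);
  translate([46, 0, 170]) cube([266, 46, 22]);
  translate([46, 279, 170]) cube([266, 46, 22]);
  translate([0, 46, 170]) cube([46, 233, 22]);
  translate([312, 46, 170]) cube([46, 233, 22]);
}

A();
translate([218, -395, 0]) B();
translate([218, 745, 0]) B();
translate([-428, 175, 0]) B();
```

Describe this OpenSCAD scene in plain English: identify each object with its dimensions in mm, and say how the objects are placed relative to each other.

A is a table with a 794×675 mm rectangular top, 33 mm thick, top surface at z = 768 mm, supported by four 54×54 mm square legs, each inset 23 mm from the nearest pair of top edges, running from the floor. Four apron rails, 54 mm thick and 68 mm tall, run between adjacent legs with their top edges flush with the underside of the top and their outer faces flush with the legs' outer faces.

B is a simple wooden stool: a rectangular seat 358 mm (x) by 325 mm (y), 39 mm thick, top face at z = 430 mm, on four square legs, each 46×46 mm in cross-section. The legs rest on z = 0, each flush with a corner of the seat. Four stretchers, 46 mm wide and 22 mm tall, connect adjacent legs with their undersides at z = 170 mm, each running between the inner faces of the legs it joins and aligned with the legs' outer faces on the other axis.

Three stools sit around the table at the −y, +y, −x sides.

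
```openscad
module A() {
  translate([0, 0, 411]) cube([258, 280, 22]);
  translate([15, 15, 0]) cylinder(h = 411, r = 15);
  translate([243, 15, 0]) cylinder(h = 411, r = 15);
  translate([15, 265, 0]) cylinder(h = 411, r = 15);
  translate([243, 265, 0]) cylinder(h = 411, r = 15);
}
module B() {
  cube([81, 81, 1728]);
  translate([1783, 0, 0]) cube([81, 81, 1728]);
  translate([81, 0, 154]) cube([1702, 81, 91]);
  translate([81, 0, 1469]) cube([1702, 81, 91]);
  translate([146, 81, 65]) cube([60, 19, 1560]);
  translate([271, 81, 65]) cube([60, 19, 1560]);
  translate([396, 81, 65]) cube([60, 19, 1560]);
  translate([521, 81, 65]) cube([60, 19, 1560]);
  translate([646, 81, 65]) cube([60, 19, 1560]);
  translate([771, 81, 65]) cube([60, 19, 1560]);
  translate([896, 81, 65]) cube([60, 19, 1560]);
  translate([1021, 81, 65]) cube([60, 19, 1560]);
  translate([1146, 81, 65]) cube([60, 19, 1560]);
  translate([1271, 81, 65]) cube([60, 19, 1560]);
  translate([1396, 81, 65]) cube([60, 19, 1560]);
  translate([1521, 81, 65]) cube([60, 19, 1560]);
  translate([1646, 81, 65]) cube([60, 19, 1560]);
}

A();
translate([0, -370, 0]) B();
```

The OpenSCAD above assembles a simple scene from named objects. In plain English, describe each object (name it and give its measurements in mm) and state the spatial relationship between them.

A is a four-legged stool. The seat is a 258×280×22 mm slab whose top surface is at z = 433 mm; four round legs, each 30 mm in diameter, run from the floor (z = 0) to the underside of the seat, each leg's axis is inset half a diameter from the nearest pair of seat edges (so the leg's bounding box is flush with the corner).

B is a fence section. Two 81×81 mm posts, 1728 mm tall, stand on the floor with a clear span of 1702 mm between their inner faces. Two horizontal rails of 81×91 mm section span the gap between the posts with their undersides at z = 154 mm and z = 1469 mm, flush with the posts' −y face. 13 pickets, each 60 mm wide, 19 mm thick and 1560 mm tall, are fixed to the +y face of the rails with their bottoms at z = 65 mm, evenly spaced across the span with equal gaps (rounded down to the nearest mm) at the −x end and between each pair — any rounding remainder accumulates at the +x end.

The fence section is on the floor beside the stool on its −y side.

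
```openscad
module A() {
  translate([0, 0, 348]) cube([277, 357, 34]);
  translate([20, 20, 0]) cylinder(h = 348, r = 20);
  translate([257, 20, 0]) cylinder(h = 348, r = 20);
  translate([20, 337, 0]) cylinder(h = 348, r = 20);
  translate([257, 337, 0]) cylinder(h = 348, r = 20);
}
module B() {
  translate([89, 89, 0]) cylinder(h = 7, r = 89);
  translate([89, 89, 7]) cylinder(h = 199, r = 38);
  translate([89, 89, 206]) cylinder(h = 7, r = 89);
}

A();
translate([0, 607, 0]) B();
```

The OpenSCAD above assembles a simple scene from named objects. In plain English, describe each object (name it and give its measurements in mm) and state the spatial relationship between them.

A is a simple wooden stool: a rectangular seat 277 mm (x) by 357 mm (y), 34 mm thick, top face at z = 382 mm, on four round legs, each 40 mm in diameter. The legs rest on z = 0, each leg's axis is inset half a diameter from the nearest pair of seat edges (so the leg's bounding box is flush with the corner).

B is a spool: two coaxial disc flanges of radius 89 mm and thickness 7 mm, joined by a core cylinder of radius 38 mm and height 199 mm. The lower flange rests on z = 0 and the three cylinders share a vertical axis.

The spool is on the floor beside the stool on its +y side.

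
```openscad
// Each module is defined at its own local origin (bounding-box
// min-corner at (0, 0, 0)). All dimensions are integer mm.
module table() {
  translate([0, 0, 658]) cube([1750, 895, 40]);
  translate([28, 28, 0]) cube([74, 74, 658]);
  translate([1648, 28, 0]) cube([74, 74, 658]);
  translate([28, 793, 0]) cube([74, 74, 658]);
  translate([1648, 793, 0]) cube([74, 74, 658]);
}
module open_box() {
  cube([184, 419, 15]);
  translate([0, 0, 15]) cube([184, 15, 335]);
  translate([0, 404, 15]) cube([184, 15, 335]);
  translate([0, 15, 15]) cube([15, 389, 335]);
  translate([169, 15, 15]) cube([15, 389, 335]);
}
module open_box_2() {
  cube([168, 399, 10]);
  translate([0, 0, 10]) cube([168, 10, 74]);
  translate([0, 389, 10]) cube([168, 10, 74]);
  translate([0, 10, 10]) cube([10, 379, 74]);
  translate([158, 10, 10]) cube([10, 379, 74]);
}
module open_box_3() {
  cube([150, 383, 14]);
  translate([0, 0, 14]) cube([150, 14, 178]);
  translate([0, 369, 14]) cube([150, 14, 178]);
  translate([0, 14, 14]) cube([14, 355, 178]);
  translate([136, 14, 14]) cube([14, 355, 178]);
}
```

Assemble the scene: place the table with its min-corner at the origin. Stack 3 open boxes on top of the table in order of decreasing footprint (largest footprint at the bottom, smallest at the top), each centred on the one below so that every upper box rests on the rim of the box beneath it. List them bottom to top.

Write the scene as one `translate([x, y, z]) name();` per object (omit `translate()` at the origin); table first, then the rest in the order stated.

table();
translate([783, 238, 698]) open_box();
translate([791, 248, 1048]) open_box_2();
translate([800, 256, 1132]) open_box_3();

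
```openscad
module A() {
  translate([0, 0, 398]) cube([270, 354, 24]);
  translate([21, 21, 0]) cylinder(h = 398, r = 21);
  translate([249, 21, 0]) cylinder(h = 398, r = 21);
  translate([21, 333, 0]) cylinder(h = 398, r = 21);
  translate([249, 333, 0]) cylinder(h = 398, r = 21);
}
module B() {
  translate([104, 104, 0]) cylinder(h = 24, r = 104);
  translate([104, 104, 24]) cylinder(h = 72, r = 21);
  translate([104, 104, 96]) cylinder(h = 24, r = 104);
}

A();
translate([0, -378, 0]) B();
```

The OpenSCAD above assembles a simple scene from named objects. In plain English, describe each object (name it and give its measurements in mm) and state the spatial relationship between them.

A is a four-legged stool. The seat is 270×354 mm, 24 mm thick, top at z = 422 mm. It stands on four round legs, each 42 mm in diameter, from z = 0 to the seat underside, each leg's axis is inset half a diameter from the nearest pair of seat edges (so the leg's bounding box is flush with the corner).

B is a spool: two coaxial disc flanges of radius 104 mm and thickness 24 mm, joined by a core cylinder of radius 21 mm and height 72 mm. The lower flange rests on z = 0 and the three cylinders share a vertical axis.

The spool is on the floor beside the stool on its −y side.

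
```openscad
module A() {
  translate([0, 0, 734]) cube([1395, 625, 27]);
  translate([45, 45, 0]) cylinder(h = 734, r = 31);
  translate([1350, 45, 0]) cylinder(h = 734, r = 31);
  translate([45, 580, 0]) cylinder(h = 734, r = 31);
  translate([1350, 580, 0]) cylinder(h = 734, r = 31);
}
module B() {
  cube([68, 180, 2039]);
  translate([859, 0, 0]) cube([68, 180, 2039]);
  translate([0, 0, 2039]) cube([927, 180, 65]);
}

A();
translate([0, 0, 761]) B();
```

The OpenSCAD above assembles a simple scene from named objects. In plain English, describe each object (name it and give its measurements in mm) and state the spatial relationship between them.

A is a table: top 1395 mm (x) × 625 mm (y), 27 mm thick, upper face at z = 761 mm, on four round legs of 62 mm diameter, each leg's bounding box inset 14 mm from the nearest pair of top edges, running from z = 0 to the bottom of the top.

B is a rectangular door frame: two vertical jambs of 68×180 mm section, 2039 mm tall, with a clear opening 791 mm wide between their inner faces. A header 65 mm tall and 180 mm deep lies on top of the jambs and spans the full outside width.

The door frame is on top of the table.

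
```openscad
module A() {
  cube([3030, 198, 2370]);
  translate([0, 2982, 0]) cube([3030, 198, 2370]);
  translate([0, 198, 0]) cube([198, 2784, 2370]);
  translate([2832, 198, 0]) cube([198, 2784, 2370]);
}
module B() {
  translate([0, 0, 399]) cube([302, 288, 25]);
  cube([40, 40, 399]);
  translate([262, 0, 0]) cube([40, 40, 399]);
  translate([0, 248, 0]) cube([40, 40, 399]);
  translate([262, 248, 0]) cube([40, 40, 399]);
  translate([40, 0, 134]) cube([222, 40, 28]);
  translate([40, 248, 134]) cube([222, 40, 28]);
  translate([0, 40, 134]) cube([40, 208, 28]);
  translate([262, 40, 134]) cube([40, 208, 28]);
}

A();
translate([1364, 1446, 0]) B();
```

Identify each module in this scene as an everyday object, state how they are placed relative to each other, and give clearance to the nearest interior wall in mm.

Clearances: x = 1166, y = 1248; minimum 1166 mm.

A is a house frame. B is a stool. The stool sits inside the house frame, centred. The clearance to the nearest interior wall is 1166 mm.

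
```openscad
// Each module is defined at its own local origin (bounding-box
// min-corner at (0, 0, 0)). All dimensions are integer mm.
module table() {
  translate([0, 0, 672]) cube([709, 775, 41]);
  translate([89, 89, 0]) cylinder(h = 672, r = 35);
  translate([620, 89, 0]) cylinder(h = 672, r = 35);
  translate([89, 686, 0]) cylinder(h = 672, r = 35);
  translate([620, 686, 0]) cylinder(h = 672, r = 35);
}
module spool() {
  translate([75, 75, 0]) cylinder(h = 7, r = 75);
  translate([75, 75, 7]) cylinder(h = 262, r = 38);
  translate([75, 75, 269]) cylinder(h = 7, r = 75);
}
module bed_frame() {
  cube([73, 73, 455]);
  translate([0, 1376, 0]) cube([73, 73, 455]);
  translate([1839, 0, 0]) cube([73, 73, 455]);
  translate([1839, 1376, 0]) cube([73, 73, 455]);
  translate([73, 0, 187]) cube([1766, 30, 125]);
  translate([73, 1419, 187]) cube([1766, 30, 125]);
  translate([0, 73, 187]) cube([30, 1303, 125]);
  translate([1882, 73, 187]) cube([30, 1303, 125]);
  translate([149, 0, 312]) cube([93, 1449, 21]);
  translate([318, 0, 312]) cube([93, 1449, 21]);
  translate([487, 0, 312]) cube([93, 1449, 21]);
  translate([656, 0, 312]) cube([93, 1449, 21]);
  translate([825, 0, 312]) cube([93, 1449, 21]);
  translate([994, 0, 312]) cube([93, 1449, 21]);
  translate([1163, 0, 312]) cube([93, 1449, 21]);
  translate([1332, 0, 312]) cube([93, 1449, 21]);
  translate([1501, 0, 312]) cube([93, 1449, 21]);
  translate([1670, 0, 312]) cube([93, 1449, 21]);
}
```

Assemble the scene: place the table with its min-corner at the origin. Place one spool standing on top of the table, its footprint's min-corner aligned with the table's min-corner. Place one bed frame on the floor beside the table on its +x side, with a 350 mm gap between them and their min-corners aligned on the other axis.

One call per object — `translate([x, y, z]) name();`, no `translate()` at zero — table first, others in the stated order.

table();
translate([0, 0, 713]) spool();
translate([1059, 0, 0]) bed_frame();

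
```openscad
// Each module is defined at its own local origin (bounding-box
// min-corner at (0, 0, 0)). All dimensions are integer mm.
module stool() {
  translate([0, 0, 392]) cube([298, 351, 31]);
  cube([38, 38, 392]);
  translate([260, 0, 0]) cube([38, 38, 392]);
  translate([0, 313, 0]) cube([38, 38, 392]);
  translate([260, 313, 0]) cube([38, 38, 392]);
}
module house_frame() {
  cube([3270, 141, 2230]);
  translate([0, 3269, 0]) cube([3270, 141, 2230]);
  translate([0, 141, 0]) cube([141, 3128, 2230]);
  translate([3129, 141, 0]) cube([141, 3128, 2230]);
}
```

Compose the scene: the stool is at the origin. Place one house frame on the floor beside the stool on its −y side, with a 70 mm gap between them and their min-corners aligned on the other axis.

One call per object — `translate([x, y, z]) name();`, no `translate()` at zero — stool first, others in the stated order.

stool();
translate([0, -3480, 0]) house_frame();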